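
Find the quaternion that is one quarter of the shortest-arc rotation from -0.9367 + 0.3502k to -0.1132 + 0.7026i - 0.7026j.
-0.8796 + 0.253i - 0.253j + 0.3136k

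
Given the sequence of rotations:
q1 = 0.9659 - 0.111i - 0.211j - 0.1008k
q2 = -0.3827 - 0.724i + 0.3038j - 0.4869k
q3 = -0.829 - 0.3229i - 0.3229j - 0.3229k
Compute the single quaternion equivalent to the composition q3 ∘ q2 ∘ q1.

q2 · q1 = -0.435 - 0.7902i + 0.3553j - 0.2452k
q3 · q2 · q1 = 0.141 + 0.9894i + 0.0219j - 0.0261k
0.141 + 0.9894i + 0.0219j - 0.0261k


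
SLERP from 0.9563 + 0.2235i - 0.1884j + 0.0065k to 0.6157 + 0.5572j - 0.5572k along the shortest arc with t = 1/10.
0.9699 + 0.2092i - 0.1085j - 0.0618k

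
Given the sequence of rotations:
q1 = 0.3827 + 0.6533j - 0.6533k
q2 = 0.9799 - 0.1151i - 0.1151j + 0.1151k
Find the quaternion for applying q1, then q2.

q2 · q1 = 0.5254 - 0.044i + 0.5209j - 0.6713k
0.5254 - 0.044i + 0.5209j - 0.6713k


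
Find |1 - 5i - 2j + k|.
√31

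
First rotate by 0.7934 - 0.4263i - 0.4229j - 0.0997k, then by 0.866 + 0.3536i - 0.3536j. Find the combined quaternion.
0.6883 - 0.0534i - 0.6115j - 0.3866k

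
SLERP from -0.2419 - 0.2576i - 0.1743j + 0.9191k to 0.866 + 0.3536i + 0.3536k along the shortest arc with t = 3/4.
0.7029 + 0.2271i - 0.0657j + 0.6709k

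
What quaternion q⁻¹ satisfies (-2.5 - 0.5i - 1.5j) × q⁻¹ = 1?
-0.2857 + 0.0571i + 0.1714j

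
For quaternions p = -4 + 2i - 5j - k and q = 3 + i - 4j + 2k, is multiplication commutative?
No: pq = -32 - 12i - 4j - 14k ≠ -32 + 16i + 6j - 8k = qp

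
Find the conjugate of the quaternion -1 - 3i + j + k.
-1 + 3i - j - k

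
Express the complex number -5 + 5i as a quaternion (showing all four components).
-5 + 5i + 0j + 0k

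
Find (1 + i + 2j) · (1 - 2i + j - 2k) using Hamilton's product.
1 - 5i + 5j + 3k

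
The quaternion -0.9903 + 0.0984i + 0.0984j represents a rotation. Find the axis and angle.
axis = (√2/2, √2/2, 0), θ = 344°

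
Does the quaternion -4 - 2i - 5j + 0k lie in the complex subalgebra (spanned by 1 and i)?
No. The quaternion -4 - 2i - 5j has j-coefficient y = -5 and k-coefficient z = 0, not both zero, so it does not lie in the complex subalgebra spanned by 1 and i.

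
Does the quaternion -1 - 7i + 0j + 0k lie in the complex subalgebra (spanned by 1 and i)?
Yes. The quaternion -1 - 7i has j- and k-coefficients y = z = 0, so it lies in the complex subalgebra spanned by 1 and i.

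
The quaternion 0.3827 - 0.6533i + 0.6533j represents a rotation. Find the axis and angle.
axis = (-√2/2, √2/2, 0), θ = 3π/4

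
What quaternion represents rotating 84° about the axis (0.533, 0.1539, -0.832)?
0.7431 + 0.3566i + 0.103j - 0.5567k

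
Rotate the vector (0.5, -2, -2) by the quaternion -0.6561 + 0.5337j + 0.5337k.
(-0.07, -2.35, -1.65)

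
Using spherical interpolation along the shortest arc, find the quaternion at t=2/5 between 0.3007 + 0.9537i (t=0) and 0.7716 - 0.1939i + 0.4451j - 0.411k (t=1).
0.6806 + 0.6451i + 0.2551j - 0.2355k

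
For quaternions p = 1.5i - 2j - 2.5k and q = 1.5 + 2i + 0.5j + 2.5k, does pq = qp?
No: pq = 4.25 - 1.5i - 11.75j + k ≠ 4.25 + 6i + 5.75j - 8.5k = qp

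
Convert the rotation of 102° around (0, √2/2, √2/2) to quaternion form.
0.6293 + 0.5495j + 0.5495k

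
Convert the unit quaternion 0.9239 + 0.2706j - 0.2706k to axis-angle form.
axis = (0, √2/2, -√2/2), θ = π/4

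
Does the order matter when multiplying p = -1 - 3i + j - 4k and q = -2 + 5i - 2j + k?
Yes: pq = 23 - 6i - 17j + 8k ≠ 23 + 8i + 17j + 6k = qp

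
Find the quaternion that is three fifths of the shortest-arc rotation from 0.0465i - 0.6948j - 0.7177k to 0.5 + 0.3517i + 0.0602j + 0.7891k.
-0.3308 - 0.2116i - 0.3555j - 0.8482k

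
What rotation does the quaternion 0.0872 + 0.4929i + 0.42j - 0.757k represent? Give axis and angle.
axis = (0.4948, 0.4216, -0.7599), θ = 170°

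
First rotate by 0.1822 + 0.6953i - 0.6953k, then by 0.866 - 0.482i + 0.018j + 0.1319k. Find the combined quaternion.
0.5846 + 0.5018i - 0.2401j - 0.5906k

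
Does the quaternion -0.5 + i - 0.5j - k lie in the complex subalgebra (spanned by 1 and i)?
No. The quaternion -0.5 + i - 0.5j - k has j-coefficient y = -0.5 and k-coefficient z = -1, not both zero, so it does not lie in the complex subalgebra spanned by 1 and i.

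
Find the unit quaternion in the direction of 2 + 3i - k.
0.5345 + 0.8018i - 0.2673k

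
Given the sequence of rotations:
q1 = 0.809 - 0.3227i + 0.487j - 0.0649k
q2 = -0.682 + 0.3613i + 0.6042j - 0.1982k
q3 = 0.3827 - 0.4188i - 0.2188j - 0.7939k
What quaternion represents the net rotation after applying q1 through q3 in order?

q2 · q1 = -0.7423 + 0.5697i + 0.2441j + 0.2548k
q3 · q2 · q1 = 0.2102 + 0.6669i - 0.0897j + 0.7092k
0.2102 + 0.6669i - 0.0897j + 0.7092k


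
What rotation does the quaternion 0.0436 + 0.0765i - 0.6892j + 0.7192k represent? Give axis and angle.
axis = (0.0766, -0.6899, 0.7199), θ = 175°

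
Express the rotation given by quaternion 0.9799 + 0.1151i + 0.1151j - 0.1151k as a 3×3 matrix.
[[0.947, 0.2521, 0.1991], [-0.1991, 0.947, -0.2521], [-0.2521, 0.1991, 0.947]]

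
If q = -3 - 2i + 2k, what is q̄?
-3 + 2i - 2k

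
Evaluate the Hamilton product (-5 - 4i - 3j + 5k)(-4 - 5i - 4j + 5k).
-37 + 46i + 27j - 44k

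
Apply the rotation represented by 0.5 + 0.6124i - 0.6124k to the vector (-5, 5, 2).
(0.312, -0.663, 7.312)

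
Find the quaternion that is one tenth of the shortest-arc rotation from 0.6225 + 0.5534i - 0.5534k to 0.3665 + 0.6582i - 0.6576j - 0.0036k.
0.6194 + 0.5892i - 0.0763j - 0.5132k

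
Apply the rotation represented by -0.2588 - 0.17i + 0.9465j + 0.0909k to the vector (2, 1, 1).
(-2.412, 0.272, 0.329)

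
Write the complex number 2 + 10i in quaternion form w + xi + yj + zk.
2 + 10i + 0j + 0k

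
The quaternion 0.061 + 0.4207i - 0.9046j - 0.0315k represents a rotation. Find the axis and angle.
axis = (0.4215, -0.9063, -0.0316), θ = 173°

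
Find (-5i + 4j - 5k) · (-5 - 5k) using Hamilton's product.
-25 + 5i - 45j + 25k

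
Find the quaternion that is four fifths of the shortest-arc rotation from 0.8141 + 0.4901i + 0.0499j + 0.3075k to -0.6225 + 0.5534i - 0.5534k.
0.7464 - 0.36i + 0.0125j + 0.5595k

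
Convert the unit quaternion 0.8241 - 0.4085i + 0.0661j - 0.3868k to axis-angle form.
axis = (-0.7212, 0.1167, -0.6829), θ = 69°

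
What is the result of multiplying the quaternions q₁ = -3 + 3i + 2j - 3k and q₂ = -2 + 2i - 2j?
4 - 18i - 4j - 4k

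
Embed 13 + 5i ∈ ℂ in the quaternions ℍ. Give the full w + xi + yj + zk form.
13 + 5i + 0j + 0k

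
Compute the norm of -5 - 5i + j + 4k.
√67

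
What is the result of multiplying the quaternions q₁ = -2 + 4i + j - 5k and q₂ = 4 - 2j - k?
-11 + 5i + 12j - 26k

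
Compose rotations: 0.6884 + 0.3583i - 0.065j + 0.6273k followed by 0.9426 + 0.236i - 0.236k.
0.7124 + 0.4849i - 0.2939j + 0.4135k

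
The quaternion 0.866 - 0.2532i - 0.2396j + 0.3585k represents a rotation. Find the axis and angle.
axis = (-0.5064, -0.4792, 0.7169), θ = π/3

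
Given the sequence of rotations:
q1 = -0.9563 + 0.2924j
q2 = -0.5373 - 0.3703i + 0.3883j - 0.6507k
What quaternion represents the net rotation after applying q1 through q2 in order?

q2 · q1 = 0.4003 + 0.5444i - 0.5284j + 0.514k
0.4003 + 0.5444i - 0.5284j + 0.514k


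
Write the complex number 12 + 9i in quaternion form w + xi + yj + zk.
12 + 9i + 0j + 0k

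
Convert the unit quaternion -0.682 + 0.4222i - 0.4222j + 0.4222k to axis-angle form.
axis = (√3/3, -√3/3, √3/3), θ = 266°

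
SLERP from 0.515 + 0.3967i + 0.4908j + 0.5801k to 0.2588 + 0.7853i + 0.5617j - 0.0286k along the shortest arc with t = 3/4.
0.3457 + 0.7269i + 0.5771j + 0.1378k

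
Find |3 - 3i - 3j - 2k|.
√31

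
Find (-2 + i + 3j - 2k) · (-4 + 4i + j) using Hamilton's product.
1 - 10i - 22j - 3k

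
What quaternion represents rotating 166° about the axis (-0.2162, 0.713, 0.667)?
0.1219 - 0.2146i + 0.7077j + 0.662k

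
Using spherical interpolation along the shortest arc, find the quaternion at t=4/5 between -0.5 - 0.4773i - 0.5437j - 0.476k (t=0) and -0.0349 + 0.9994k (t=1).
-0.092 - 0.1166i - 0.1329j - 0.9799k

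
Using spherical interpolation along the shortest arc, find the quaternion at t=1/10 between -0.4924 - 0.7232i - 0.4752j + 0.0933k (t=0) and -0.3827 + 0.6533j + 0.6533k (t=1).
-0.4246 - 0.7083i - 0.5639j - 0.0071k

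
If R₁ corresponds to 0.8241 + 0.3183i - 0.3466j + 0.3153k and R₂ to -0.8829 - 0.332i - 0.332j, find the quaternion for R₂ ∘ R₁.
-0.737 - 0.6593i + 0.1371j - 0.0576k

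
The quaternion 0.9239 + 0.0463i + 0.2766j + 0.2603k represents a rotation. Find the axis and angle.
axis = (0.121, 0.7229, 0.6803), θ = π/4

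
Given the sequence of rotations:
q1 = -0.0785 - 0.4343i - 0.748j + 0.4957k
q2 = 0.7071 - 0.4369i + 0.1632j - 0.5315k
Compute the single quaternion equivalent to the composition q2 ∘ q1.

q2 · q1 = 0.1403 - 0.5895i - 0.0943j + 0.7899k
0.1403 - 0.5895i - 0.0943j + 0.7899k


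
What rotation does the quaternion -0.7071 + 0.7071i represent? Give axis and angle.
axis = (1, 0, 0), θ = 3π/2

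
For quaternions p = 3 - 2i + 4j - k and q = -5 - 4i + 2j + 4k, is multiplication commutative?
No: pq = -27 + 16i - 2j + 29k ≠ -27 - 20i - 26j + 5k = qp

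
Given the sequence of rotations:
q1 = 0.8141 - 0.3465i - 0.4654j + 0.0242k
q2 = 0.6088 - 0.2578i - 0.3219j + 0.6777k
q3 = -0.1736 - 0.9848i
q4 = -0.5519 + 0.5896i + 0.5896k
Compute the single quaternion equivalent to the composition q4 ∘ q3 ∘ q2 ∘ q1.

q2 · q1 = 0.2401 - 0.1132i - 0.774j + 0.5749k
q3 · q2 · q1 = -0.1532 - 0.2168i + 0.7005j + 0.6624k
q4 · q3 · q2 · q1 = -0.1782 - 0.3837i - 0.905j - 0.0429k
-0.1782 - 0.3837i - 0.905j - 0.0429k


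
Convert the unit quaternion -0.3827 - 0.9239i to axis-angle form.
axis = (-1, 0, 0), θ = 5π/4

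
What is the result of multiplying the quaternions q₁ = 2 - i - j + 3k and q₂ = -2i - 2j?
-4 + 2i - 10j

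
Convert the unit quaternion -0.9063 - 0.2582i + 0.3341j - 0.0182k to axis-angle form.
axis = (-0.6109, 0.7905, -0.0431), θ = 310°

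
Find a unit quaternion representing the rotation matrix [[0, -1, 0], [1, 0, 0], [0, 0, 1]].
0.7071 + 0.7071k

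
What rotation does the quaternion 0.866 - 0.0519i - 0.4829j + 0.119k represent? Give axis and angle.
axis = (-0.1038, -0.9657, 0.238), θ = π/3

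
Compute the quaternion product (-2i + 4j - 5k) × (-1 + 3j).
-12 + 17i - 4j - k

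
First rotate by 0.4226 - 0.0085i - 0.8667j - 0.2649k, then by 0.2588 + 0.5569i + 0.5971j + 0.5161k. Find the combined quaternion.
0.7683 + 0.5223i + 0.1712j - 0.328k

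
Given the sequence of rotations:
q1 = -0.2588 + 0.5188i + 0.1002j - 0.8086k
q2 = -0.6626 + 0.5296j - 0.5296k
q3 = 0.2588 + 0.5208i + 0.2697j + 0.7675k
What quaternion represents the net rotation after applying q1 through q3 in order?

q2 · q1 = -0.3098 - 0.7189i - 0.4782j + 0.3981k
q3 · q2 · q1 = 0.1177 + 0.127i - 0.9664j - 0.1899k
0.1177 + 0.127i - 0.9664j - 0.1899k


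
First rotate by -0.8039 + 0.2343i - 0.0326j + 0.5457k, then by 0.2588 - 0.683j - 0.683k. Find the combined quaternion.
0.1424 - 0.3343i + 0.3806j + 0.8503k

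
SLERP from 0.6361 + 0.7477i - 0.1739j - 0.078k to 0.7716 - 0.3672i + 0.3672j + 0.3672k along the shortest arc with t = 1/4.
0.842 + 0.5354i - 0.024j + 0.0614k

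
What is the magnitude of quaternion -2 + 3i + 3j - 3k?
√31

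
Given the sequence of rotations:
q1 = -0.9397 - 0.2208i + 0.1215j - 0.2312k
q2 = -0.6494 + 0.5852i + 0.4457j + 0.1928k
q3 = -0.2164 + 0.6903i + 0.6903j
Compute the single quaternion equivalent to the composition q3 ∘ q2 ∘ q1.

q2 · q1 = 0.7299 - 0.533i - 0.405j + 0.1385k
q3 · q2 · q1 = 0.4896 + 0.7148i + 0.4959j + 0.0584k
0.4896 + 0.7148i + 0.4959j + 0.0584k


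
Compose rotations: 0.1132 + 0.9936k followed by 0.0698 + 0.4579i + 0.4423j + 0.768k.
-0.7552 + 0.4913i - 0.4049j + 0.1563k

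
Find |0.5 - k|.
1.118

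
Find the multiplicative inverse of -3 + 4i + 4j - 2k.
-0.0667 - 0.0889i - 0.0889j + 0.0444k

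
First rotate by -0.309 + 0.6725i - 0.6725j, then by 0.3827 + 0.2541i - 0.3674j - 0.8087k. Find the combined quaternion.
-0.5362 - 0.365i - 0.6877j + 0.3261k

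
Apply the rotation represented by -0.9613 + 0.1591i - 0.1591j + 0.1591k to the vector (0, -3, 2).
(-0.053, -2.186, 2.867)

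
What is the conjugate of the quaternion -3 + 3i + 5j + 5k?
-3 - 3i - 5j - 5k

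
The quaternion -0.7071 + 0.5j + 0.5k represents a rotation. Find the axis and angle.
axis = (0, √2/2, √2/2), θ = 3π/2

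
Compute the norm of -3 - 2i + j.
√14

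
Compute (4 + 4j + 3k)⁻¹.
0.0976 - 0.0976j - 0.0732k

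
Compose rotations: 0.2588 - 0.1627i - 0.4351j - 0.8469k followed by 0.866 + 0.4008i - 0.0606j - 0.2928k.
0.015 - 0.1132i - 0.0054j - 0.9934k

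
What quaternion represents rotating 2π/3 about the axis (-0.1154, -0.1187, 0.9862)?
0.5 - 0.0999i - 0.1028j + 0.8541k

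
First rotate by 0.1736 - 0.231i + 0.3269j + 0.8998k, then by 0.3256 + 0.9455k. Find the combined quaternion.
-0.7942 - 0.3843i - 0.112j + 0.4571k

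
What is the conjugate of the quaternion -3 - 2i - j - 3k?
-3 + 2i + j + 3k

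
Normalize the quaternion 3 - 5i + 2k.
0.4867 - 0.8111i + 0.3244k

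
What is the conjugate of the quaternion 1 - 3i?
1 + 3i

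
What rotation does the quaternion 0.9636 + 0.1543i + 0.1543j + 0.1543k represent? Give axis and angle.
axis = (√3/3, √3/3, √3/3), θ = 31°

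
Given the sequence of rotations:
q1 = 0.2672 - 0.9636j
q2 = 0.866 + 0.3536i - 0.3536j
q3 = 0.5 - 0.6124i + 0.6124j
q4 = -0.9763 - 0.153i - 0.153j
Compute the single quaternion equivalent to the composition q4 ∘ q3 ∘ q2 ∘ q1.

q2 · q1 = -0.1093 + 0.0945i - 0.929j - 0.3407k
q3 · q2 · q1 = 0.5721 - 0.0945i - 0.7401j + 0.3407k
q4 · q3 · q2 · q1 = -0.6862 - 0.0474i + 0.6872j - 0.2338k
-0.6862 - 0.0474i + 0.6872j - 0.2338k


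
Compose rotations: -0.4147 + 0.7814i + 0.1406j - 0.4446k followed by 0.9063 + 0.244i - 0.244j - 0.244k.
-0.6407 + 0.7498i + 0.1464j - 0.0768k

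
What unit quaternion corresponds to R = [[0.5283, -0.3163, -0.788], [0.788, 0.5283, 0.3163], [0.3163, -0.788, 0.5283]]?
0.8039 - 0.3434i - 0.3434j + 0.3434k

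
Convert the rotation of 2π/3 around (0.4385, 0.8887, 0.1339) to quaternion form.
0.5 + 0.3798i + 0.7696j + 0.116k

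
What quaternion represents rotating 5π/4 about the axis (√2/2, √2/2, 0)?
-0.3827 + 0.6533i + 0.6533j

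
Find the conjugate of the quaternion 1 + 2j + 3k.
1 - 2j - 3k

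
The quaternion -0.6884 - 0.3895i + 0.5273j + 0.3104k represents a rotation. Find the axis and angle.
axis = (-0.537, 0.727, 0.4279), θ = 267°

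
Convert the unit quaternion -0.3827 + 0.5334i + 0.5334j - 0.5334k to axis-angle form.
axis = (√3/3, √3/3, -√3/3), θ = 5π/4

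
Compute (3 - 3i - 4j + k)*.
3 + 3i + 4j - k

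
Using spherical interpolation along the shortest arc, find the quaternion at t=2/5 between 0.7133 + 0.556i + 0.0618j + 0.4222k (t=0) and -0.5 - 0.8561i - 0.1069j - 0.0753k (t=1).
0.6479 + 0.6987i + 0.0825j + 0.2919k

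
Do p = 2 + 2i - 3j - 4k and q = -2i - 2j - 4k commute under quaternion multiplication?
No: pq = -18 + 12j - 18k ≠ -18 - 8i - 20j + 2k = qp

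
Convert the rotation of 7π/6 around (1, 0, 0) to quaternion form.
-0.2588 + 0.9659i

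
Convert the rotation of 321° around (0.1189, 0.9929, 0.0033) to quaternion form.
-0.9426 + 0.0397i + 0.3314j + 0.0011k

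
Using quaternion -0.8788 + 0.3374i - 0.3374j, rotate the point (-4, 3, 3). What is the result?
(-1.993, 5.007, 2.227)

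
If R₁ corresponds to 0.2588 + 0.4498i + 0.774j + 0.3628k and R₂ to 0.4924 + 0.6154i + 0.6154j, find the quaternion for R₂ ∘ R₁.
-0.6257 + 0.604i + 0.3171j + 0.3782k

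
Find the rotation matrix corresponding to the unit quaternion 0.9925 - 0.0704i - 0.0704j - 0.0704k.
[[0.9802, 0.1497, -0.1298], [-0.1298, 0.9802, 0.1497], [0.1497, -0.1298, 0.9802]]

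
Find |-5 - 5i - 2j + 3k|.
√63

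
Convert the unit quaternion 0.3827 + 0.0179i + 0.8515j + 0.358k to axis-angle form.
axis = (0.0194, 0.9217, 0.3875), θ = 3π/4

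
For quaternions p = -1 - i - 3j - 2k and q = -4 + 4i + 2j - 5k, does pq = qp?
No: pq = 4 + 19i - 3j + 23k ≠ 4 - 19i + 23j + 3k = qp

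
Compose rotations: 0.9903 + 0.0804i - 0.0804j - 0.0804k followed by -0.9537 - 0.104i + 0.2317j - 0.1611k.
-0.9304 - 0.2112i + 0.2848j - 0.0931k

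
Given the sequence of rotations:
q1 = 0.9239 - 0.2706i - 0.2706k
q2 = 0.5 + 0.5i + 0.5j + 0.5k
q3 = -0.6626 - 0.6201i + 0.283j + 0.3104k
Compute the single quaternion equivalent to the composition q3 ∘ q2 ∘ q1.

q2 · q1 = 0.7326 + 0.1913i + 0.462j + 0.462k
q3 · q2 · q1 = -0.6409 - 0.5937i + 0.2471j - 0.4193k
-0.6409 - 0.5937i + 0.2471j - 0.4193k


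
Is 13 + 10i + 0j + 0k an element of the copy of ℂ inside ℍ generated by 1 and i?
Yes. The quaternion 13 + 10i has j- and k-coefficients y = z = 0, so it lies in the complex subalgebra spanned by 1 and i.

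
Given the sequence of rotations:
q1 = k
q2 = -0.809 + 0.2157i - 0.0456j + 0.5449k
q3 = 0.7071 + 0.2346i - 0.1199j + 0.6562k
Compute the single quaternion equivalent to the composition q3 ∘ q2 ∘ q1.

q2 · q1 = -0.5449 - 0.0456i - 0.2157j - 0.809k
q3 · q2 · q1 = 0.1304 + 0.0785i + 0.0727j - 0.9857k
0.1304 + 0.0785i + 0.0727j - 0.9857k


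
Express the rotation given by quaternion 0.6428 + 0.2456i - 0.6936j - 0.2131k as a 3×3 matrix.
[[-0.053, -0.0667, -0.9964], [-0.6147, 0.7885, -0.0201], [0.787, 0.6114, -0.0828]]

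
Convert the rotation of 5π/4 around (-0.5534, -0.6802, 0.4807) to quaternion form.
-0.3827 - 0.5113i - 0.6284j + 0.4441k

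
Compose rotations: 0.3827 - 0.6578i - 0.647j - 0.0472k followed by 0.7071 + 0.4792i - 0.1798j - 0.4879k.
0.4465 - 0.5889i - 0.1827j - 0.6484k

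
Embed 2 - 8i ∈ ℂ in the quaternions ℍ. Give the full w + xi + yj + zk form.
2 - 8i + 0j + 0k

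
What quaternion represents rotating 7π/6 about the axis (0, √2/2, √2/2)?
-0.2588 + 0.683j + 0.683k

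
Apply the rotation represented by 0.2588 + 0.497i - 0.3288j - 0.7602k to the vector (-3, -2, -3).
(3.76, 2.733, -0.627)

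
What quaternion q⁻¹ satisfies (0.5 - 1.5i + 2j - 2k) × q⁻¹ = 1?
0.0476 + 0.1429i - 0.1905j + 0.1905k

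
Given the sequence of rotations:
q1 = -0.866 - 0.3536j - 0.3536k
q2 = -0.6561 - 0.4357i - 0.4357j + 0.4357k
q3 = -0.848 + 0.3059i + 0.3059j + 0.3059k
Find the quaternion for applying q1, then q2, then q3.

q2 · q1 = 0.5682 + 0.6854i + 0.4552j + 0.0087k
q3 · q2 · q1 = -0.8334 - 0.544i - 0.0052j + 0.096k
-0.8334 - 0.544i - 0.0052j + 0.096k


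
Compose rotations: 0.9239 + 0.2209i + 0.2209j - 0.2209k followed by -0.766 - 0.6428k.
-0.8497 - 0.0272i - 0.3112j - 0.4247k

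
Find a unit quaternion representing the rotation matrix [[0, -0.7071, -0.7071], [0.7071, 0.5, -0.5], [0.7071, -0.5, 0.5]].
0.7071 - 0.5j + 0.5k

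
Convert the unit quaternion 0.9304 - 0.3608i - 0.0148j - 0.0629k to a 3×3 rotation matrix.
[[0.9916, 0.1277, 0.0178], [-0.1064, 0.7317, 0.6732], [0.0729, -0.6695, 0.7392]]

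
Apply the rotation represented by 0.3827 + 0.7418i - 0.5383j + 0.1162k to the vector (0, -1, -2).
(1.367, 1.513, 0.917)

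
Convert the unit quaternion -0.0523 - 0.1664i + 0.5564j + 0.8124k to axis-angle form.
axis = (-0.1666, 0.5572, 0.8135), θ = 186°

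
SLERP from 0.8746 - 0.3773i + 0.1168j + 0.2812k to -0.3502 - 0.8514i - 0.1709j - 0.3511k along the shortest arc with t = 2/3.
0.705 + 0.5317i + 0.1977j + 0.4256k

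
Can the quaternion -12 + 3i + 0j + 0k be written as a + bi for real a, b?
Yes. The quaternion -12 + 3i has j- and k-coefficients y = z = 0, so it lies in the complex subalgebra spanned by 1 and i.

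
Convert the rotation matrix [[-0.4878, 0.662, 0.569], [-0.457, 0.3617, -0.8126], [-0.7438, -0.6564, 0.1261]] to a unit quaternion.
0.5 + 0.0781i + 0.6564j - 0.5595k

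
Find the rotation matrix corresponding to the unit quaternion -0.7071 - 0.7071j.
[[0, 0, 1], [0, 1, 0], [-1, 0, 0]]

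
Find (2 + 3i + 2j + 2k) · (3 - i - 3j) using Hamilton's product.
15 + 13i - 2j - k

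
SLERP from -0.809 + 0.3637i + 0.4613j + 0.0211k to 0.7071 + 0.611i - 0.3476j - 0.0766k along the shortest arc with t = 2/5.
-0.8779 - 0.0397i + 0.4746j + 0.0501k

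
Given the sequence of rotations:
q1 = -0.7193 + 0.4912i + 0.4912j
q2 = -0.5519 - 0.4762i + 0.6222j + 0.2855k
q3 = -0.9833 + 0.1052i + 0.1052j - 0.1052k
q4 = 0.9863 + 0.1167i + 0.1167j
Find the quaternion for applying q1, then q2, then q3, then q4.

q2 · q1 = 0.3253 - 0.0688i - 0.5784j - 0.7449k
q3 · q2 · q1 = -0.3301 - 0.0373i + 0.6886j + 0.6446k
q4 · q3 · q2 · q1 = -0.4016 - 0.0001i + 0.5654j + 0.7205k
-0.4016 - 0.0001i + 0.5654j + 0.7205k


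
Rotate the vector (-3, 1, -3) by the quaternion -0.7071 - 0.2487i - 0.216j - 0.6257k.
(-2.999, -2.639, -1.744)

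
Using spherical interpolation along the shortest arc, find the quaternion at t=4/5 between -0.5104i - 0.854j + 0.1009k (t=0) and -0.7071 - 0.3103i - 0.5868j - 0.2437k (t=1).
-0.594 - 0.3767i - 0.6871j - 0.1818k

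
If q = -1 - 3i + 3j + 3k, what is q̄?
-1 + 3i - 3j - 3k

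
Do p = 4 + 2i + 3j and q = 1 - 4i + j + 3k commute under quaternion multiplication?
No: pq = 9 - 5i + j + 26k ≠ 9 - 23i + 13j - 2k = qp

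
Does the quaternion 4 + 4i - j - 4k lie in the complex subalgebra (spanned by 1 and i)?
No. The quaternion 4 + 4i - j - 4k has j-coefficient y = -1 and k-coefficient z = -4, not both zero, so it does not lie in the complex subalgebra spanned by 1 and i.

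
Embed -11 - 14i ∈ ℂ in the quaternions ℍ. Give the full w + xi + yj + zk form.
-11 - 14i + 0j + 0k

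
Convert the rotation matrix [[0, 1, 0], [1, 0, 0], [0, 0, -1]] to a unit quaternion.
0.7071i + 0.7071j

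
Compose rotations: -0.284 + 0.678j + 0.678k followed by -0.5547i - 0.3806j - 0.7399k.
0.7597 + 0.4011i + 0.4842j - 0.166k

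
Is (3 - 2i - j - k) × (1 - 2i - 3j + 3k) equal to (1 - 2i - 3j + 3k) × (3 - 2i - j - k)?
No: pq = -1 - 14i - 2j + 12k ≠ -1 - 2i - 18j + 4k = qp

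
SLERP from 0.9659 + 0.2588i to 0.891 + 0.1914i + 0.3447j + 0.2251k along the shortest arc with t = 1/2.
0.95 + 0.2303i + 0.1764j + 0.1152k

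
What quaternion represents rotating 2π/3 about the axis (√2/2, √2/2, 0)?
0.5 + 0.6124i + 0.6124j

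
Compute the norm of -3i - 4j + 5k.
√50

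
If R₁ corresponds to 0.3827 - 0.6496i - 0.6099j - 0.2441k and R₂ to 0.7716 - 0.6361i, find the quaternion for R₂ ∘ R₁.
-0.1179 - 0.7447i - 0.6259j + 0.1996k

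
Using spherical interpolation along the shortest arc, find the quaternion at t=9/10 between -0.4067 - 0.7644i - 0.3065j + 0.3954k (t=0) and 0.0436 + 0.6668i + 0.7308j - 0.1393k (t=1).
-0.0832 - 0.6897i - 0.6991j + 0.1693k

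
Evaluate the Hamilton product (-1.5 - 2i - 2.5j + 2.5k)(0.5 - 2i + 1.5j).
-1 - 1.75i - 8.5j - 6.75k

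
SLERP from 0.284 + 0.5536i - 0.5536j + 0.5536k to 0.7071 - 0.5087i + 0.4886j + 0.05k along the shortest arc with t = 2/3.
-0.4295 + 0.6311i - 0.6154j + 0.1963k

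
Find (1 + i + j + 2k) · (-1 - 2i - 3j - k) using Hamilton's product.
6 + 2i - 7j - 4k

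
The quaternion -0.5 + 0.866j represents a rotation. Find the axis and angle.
axis = (0, 1, 0), θ = 4π/3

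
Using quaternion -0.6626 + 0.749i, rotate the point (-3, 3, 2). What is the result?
(-3, 1.619, -3.222)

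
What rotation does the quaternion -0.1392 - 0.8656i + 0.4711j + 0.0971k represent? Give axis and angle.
axis = (-0.8741, 0.4757, 0.0981), θ = 196°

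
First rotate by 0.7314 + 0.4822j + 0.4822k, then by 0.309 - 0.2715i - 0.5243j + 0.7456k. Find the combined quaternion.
0.1193 - 0.8109i - 0.1036j + 0.5634k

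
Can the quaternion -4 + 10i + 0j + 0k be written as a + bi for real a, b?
Yes. The quaternion -4 + 10i has j- and k-coefficients y = z = 0, so it lies in the complex subalgebra spanned by 1 and i.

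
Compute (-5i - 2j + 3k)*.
5i + 2j - 3k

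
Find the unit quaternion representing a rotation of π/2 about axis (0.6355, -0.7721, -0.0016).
0.7071 + 0.4494i - 0.546j - 0.0011k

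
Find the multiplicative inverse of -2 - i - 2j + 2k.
-0.1538 + 0.0769i + 0.1538j - 0.1538k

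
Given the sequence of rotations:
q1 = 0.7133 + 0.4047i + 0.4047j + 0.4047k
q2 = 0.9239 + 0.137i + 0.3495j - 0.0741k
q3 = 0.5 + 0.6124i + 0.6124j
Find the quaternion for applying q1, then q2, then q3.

q2 · q1 = 0.4921 + 0.6431i + 0.5378j + 0.235k
q3 · q2 · q1 = -0.4771 + 0.7668i + 0.4263j + 0.053k
-0.4771 + 0.7668i + 0.4263j + 0.053k


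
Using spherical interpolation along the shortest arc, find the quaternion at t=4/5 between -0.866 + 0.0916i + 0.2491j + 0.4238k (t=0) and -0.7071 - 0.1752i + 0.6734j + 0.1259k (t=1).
-0.763 - 0.124i + 0.6043j + 0.1932k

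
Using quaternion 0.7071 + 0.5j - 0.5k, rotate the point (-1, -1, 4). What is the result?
(2.121, -1.793, 3.207)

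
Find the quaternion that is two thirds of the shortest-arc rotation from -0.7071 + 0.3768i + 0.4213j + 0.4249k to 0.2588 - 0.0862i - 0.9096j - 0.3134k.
-0.4386 + 0.1974i + 0.7926j + 0.3746k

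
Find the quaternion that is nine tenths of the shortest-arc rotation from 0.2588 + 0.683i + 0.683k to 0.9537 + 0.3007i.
0.9267 + 0.3663i + 0.0842k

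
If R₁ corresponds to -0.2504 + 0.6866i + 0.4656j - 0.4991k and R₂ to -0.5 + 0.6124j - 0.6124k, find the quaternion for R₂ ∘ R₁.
-0.4656 - 0.3638i - 0.8066j - 0.0176k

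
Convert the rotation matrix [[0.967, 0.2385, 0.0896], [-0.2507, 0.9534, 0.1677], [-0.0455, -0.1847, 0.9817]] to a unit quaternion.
0.9877 - 0.0892i + 0.0342j - 0.1238k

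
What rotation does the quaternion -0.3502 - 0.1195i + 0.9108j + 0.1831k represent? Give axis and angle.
axis = (-0.1276, 0.9724, 0.1955), θ = 221°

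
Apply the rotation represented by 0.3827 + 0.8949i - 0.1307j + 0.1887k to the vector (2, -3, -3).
(2.211, 4.043, 0.876)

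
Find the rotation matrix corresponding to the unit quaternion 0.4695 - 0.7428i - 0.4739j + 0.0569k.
[[0.5444, 0.6506, -0.5295], [0.7575, -0.11, 0.6436], [0.3605, -0.7514, -0.5527]]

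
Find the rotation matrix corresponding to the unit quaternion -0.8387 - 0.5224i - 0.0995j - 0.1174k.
[[0.9526, -0.093, 0.2896], [0.3009, 0.4266, -0.8529], [-0.0442, 0.8996, 0.4344]]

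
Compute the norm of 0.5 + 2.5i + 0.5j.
2.598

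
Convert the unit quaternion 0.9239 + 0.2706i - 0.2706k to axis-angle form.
axis = (√2/2, 0, -√2/2), θ = π/4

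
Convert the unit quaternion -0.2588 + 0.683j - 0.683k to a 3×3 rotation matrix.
[[-0.866, -0.3535, -0.3535], [0.3535, 0.067, -0.933], [0.3535, -0.933, 0.067]]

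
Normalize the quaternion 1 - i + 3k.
0.3015 - 0.3015i + 0.9045k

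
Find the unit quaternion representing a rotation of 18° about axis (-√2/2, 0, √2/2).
0.9877 - 0.1106i + 0.1106k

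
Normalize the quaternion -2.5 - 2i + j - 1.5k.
-0.6804 - 0.5443i + 0.2722j - 0.4082k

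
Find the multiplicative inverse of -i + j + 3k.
0.0909i - 0.0909j - 0.2727k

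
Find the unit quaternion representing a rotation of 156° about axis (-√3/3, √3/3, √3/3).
0.2079 - 0.5647i + 0.5647j + 0.5647k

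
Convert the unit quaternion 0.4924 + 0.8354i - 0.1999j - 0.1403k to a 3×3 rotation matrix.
[[0.8807, -0.1958, -0.4313], [-0.4722, -0.4352, -0.7666], [-0.0376, 0.8788, -0.4757]]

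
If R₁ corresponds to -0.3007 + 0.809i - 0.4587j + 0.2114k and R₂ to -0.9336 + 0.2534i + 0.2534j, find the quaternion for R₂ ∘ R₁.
0.192 - 0.7779i + 0.2985j - 0.5186k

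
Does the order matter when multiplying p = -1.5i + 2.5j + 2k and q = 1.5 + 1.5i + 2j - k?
Yes: pq = -0.75 - 8.75i + 5.25j - 3.75k ≠ -0.75 + 4.25i + 2.25j + 9.75k = qp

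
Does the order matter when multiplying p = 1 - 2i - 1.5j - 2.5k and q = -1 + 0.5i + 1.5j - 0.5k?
Yes: pq = 1 + 7i + 0.75j - 0.25k ≠ 1 - 2i + 5.25j + 4.25k = qp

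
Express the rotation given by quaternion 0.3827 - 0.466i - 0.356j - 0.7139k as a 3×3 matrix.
[[-0.2728, 0.8782, 0.3929], [-0.2146, -0.4536, 0.865], [0.9378, 0.1516, 0.3122]]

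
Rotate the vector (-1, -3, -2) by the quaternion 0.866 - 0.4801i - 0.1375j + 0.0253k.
(-0.701, -3.438, 1.299)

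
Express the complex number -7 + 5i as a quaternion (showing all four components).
-7 + 5i + 0j + 0k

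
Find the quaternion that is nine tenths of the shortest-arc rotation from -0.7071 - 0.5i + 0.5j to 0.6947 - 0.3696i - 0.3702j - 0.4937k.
-0.7351 + 0.285i + 0.4067j + 0.4615k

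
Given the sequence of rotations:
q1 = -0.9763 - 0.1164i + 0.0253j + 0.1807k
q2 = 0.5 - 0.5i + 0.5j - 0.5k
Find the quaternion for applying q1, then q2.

q2 · q1 = -0.4687 + 0.533i - 0.327j + 0.624k
-0.4687 + 0.533i - 0.327j + 0.624k


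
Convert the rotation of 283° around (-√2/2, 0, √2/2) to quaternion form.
-0.7826 - 0.4402i + 0.4402k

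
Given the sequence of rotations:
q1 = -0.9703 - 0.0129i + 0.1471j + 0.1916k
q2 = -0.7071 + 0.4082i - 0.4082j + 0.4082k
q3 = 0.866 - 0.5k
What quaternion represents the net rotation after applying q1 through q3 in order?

q2 · q1 = 0.6732 - 0.5252i + 0.2086j - 0.4768k
q3 · q2 · q1 = 0.3446 - 0.3505i + 0.4432j - 0.7495k
0.3446 - 0.3505i + 0.4432j - 0.7495k


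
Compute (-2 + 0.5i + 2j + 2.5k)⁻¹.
-0.1379 - 0.0345i - 0.1379j - 0.1724k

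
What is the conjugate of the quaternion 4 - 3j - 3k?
4 + 3j + 3k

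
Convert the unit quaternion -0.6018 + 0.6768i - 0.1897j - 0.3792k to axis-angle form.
axis = (0.8474, -0.2375, -0.4748), θ = 254°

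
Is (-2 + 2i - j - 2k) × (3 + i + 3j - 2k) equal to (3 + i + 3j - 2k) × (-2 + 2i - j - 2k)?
No: pq = -9 + 12i - 7j + 5k ≠ -9 - 4i - 11j - 9k = qp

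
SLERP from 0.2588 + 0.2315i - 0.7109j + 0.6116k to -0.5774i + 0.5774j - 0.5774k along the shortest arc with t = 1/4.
0.1971 + 0.3255i - 0.6906j + 0.615k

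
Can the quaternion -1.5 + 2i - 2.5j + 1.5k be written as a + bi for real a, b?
No. The quaternion -1.5 + 2i - 2.5j + 1.5k has j-coefficient y = -2.5 and k-coefficient z = 1.5, not both zero, so it does not lie in the complex subalgebra spanned by 1 and i.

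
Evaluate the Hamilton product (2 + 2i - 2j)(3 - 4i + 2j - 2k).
18 + 2i + 2j - 8k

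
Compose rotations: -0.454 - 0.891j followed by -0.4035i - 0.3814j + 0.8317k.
-0.3398 + 0.9242i + 0.1732j - 0.0181k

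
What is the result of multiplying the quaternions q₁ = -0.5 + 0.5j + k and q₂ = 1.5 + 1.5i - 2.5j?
0.5 + 1.75i + 3.5j + 0.75k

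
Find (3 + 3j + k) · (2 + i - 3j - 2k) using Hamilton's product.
17 - 2j - 7k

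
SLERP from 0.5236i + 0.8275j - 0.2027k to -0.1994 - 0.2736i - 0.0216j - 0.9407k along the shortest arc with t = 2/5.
-0.1153 + 0.26i + 0.6485j - 0.7061k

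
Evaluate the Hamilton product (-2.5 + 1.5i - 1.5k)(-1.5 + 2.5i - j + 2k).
3 - 10i - 4.25j - 4.25k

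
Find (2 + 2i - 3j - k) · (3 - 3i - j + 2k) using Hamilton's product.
11 - 7i - 12j - 10k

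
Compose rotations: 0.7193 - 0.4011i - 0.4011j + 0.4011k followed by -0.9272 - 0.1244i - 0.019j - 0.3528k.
-0.5829 + 0.1333i + 0.5496j - 0.5834k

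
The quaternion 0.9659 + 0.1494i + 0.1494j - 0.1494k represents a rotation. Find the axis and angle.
axis = (√3/3, √3/3, -√3/3), θ = π/6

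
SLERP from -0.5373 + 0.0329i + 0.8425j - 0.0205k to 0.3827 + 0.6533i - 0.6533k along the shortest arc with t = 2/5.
-0.6121 - 0.3272i + 0.6364j + 0.3365k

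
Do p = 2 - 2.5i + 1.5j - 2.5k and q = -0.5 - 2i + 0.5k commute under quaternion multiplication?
No: pq = -4.75 - 2i + 5.5j + 5.25k ≠ -4.75 - 3.5i - 7j - 0.75k = qp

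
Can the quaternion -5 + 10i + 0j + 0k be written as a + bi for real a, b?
Yes. The quaternion -5 + 10i has j- and k-coefficients y = z = 0, so it lies in the complex subalgebra spanned by 1 and i.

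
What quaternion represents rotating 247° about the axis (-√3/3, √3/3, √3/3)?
-0.5519 - 0.4814i + 0.4814j + 0.4814k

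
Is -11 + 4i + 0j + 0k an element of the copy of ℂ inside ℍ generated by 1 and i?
Yes. The quaternion -11 + 4i has j- and k-coefficients y = z = 0, so it lies in the complex subalgebra spanned by 1 and i.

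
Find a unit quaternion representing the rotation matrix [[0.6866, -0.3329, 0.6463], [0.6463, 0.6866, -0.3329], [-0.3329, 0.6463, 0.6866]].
0.8746 + 0.2799i + 0.2799j + 0.2799k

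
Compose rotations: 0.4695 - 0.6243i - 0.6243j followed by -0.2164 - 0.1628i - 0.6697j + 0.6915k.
-0.6213 + 0.4904i - 0.611j + 0.0082k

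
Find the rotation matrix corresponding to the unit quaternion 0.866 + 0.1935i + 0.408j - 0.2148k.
[[0.5748, 0.5299, 0.6235], [-0.2141, 0.8328, -0.5104], [-0.7898, 0.1599, 0.5922]]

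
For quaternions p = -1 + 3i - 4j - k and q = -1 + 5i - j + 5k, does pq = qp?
No: pq = -13 - 29i - 15j + 13k ≠ -13 + 13i + 25j - 21k = qp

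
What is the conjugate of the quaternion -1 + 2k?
-1 - 2k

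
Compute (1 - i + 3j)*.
1 + i - 3j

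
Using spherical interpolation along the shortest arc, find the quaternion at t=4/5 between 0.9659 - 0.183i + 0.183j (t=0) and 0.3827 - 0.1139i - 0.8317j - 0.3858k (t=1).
0.606 - 0.1521i - 0.6992j - 0.3473k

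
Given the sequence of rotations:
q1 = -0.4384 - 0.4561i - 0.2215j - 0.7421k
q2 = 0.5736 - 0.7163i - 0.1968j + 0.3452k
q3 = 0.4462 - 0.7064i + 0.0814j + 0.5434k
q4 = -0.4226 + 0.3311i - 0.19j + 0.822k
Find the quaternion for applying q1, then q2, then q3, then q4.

q2 · q1 = -0.3656 + 0.2749i - 0.7298j - 0.5081k
q3 · q2 · q1 = 0.3666 + 0.7361i - 0.5649j + 0.0678k
q4 · q3 · q2 · q1 = -0.5617 + 0.2618i + 0.7517j + 0.2255k
-0.5617 + 0.2618i + 0.7517j + 0.2255k


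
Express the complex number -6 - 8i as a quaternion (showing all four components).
-6 - 8i + 0j + 0k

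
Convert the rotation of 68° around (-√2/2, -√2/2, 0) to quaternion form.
0.829 - 0.3954i - 0.3954j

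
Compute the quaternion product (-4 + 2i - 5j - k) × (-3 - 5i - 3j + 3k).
10 - 4i + 26j - 40k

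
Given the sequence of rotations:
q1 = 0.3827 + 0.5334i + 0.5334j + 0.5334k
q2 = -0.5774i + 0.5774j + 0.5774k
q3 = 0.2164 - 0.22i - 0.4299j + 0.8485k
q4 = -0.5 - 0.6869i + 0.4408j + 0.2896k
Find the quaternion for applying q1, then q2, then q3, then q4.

q2 · q1 = -0.308 - 0.221i + 0.8369j - 0.395k
q3 · q2 · q1 = 0.5797 - 0.5204i + 0.0391j - 0.6259k
q4 · q3 · q2 · q1 = -0.4833 - 0.4252i - 0.3447j + 0.6834k
-0.4833 - 0.4252i - 0.3447j + 0.6834k


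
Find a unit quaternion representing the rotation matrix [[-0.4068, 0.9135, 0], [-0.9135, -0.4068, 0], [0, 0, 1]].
0.5446 - 0.8387k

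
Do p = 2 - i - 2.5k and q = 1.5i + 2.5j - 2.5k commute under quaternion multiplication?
No: pq = -4.75 + 9.25i - 1.25j - 7.5k ≠ -4.75 - 3.25i + 11.25j - 2.5k = qp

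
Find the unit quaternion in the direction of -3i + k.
-0.9487i + 0.3162k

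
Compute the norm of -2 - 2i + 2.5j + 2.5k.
4.528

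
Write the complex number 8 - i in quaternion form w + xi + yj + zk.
8 - i + 0j + 0k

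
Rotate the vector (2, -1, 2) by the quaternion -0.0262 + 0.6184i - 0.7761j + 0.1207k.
(0.866, -2.448, -1.502)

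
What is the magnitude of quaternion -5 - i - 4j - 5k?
√67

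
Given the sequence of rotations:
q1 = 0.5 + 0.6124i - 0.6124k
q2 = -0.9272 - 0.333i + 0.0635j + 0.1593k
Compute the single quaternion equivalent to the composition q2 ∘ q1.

q2 · q1 = -0.1621 - 0.7732i - 0.0746j + 0.6086k
-0.1621 - 0.7732i - 0.0746j + 0.6086k


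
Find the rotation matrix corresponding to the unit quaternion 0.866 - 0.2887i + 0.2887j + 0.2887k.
[[0.6666, -0.6667, 0.3333], [0.3333, 0.6666, 0.6667], [-0.6667, -0.3333, 0.6666]]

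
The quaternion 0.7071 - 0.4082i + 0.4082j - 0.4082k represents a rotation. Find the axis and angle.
axis = (-√3/3, √3/3, -√3/3), θ = π/2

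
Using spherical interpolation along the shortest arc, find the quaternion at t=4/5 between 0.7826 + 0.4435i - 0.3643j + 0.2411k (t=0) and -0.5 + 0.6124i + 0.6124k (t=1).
-0.2344 + 0.713i - 0.1107j + 0.6515k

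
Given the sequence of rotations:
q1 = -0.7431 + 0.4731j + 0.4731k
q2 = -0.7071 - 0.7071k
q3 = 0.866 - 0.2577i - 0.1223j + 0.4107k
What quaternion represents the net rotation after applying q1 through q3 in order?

q2 · q1 = 0.86 + 0.3345i - 0.3345j + 0.1909k
q3 · q2 · q1 = 0.7116 + 0.1821i - 0.2083j + 0.6456k
0.7116 + 0.1821i - 0.2083j + 0.6456k


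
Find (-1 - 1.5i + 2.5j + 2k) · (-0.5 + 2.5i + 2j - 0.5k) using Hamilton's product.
0.25 - 7i + j - 9.75k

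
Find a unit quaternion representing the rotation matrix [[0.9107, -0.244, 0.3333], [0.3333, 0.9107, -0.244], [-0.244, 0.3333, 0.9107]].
0.9659 + 0.1494i + 0.1494j + 0.1494k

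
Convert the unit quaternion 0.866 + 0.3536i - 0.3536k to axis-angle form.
axis = (√2/2, 0, -√2/2), θ = π/3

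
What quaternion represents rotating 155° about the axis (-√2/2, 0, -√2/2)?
0.2164 - 0.6903i - 0.6903k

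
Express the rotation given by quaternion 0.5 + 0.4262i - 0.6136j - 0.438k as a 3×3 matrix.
[[-0.1367, -0.085, -0.987], [-0.961, 0.253, 0.1113], [0.2402, 0.9637, -0.1163]]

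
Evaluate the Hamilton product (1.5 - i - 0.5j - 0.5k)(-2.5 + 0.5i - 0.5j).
-3.5 + 3i + 0.25j + 2k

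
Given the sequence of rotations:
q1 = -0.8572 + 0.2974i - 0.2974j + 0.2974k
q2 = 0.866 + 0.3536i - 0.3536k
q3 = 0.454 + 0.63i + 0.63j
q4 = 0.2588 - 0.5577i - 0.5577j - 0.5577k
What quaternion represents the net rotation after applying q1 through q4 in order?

q2 · q1 = -0.7423 - 0.1507i - 0.4679j + 0.4555k
q3 · q2 · q1 = 0.0527 - 0.2491i - 0.967j + 0.007k
q4 · q3 · q2 · q1 = -0.6607 - 0.6371i - 0.1368j + 0.3728k
-0.6607 - 0.6371i - 0.1368j + 0.3728k


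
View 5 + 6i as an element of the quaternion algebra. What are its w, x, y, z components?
5 + 6i + 0j + 0k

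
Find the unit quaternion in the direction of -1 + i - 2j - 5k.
-0.1796 + 0.1796i - 0.3592j - 0.898k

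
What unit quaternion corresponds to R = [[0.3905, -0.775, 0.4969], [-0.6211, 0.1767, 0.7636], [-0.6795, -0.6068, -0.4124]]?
0.5373 - 0.6376i + 0.5474j + 0.0716k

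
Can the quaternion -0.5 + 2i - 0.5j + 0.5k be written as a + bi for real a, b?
No. The quaternion -0.5 + 2i - 0.5j + 0.5k has j-coefficient y = -0.5 and k-coefficient z = 0.5, not both zero, so it does not lie in the complex subalgebra spanned by 1 and i.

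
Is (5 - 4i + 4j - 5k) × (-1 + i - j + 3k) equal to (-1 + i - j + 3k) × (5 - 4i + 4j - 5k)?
No: pq = 18 + 16i - 2j + 20k ≠ 18 + 2i - 16j + 20k = qp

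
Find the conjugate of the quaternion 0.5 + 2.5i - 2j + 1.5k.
0.5 - 2.5i + 2j - 1.5k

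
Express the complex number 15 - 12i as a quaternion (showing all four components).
15 - 12i + 0j + 0k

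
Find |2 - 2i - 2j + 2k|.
4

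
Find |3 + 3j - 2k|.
√22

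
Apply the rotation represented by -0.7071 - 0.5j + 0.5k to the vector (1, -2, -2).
(-2.828, -0.707, -0.707)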